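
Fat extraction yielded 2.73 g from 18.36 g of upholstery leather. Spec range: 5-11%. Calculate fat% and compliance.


Fat content = 14.9%
Compliant: No

Fat% = 2.73 / 18.36 x 100 = 14.9%
Spec range: 5-11%
Compliant: No


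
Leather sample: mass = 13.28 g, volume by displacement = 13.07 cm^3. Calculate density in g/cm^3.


1.016 g/cm^3


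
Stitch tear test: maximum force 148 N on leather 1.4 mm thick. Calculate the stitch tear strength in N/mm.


105.7 N/mm

Stitch tear strength = force / thickness
STS = 148 / 1.4 = 105.7 N/mm


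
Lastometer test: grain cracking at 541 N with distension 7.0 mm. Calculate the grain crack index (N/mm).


Grain crack index = force / distension
Index = 541 / 7.0 = 77.3 N/mm


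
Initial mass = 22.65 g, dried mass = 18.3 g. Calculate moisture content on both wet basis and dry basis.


Moisture lost = 22.65 - 18.3 = 4.35 g
Wet basis MC = 4.35 / 22.65 x 100 = 19.2%
Dry basis MC = 4.35 / 18.3 x 100 = 23.8%


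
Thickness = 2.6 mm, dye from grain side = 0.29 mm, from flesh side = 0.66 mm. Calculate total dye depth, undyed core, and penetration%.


Total dyed = 0.95 mm
Undyed core = 1.65 mm
Penetration = 36.5%

Total dyed = 0.29 + 0.66 = 0.95 mm
Undyed core = 2.6 - 0.95 = 1.65 mm
Penetration = 0.95 / 2.6 x 100 = 36.5%


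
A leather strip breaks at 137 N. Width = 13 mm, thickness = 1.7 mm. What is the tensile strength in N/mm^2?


Cross-sectional area = 13 x 1.7 = 22.1 mm^2
Tensile strength = 137 / 22.1 = 6.20 N/mm^2


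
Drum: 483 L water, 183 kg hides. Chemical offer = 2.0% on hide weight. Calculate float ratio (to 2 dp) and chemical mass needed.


Float ratio = 483 / 183 = 2.64
Chemical = 183 x 2.0 / 100 = 3.66 kg


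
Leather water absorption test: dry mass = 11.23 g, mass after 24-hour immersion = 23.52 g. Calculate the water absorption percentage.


Water absorbed = 23.52 - 11.23 = 12.29 g
WA% = 12.29 / 11.23 x 100 = 109.4%


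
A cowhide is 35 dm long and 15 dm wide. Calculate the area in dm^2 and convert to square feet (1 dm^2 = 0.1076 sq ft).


Area = 35 x 15 = 525 dm^2
Conversion: 525 x 0.1076 = 56.49 sq ft


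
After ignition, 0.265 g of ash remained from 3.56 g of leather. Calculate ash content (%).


7.44%


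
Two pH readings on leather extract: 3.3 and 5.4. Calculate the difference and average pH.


Difference = 2.1
Average pH = 4.35


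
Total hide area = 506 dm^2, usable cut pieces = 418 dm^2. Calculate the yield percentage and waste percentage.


Yield = 82.6%
Waste = 17.4%


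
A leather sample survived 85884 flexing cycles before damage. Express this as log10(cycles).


4.93

log10(85884) = 4.93


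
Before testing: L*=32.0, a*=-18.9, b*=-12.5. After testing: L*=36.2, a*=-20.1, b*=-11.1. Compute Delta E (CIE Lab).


dL = 36.2 - 32.0 = 4.2
da = -20.1 - (-18.9) = -1.2
db = -11.1 - (-12.5) = 1.4
dE = sqrt((4.2)^2 + (-1.2)^2 + (1.4)^2) = 4.59


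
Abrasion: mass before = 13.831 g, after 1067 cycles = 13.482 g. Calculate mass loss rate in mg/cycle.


Mass loss = 13.831 - 13.482 = 0.349 g
Rate = 0.349 / 1067 x 1000 = 0.327 mg/cycle


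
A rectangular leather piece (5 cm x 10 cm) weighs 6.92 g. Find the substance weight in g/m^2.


Area = 5 x 10 = 50 cm^2
SW = 6.92 / 50 x 10000 = 1384.0 g/m^2


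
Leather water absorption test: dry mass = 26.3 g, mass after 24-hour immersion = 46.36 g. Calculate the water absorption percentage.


76.3%

Water absorbed = 46.36 - 26.3 = 20.06 g
WA% = 20.06 / 26.3 x 100 = 76.3%


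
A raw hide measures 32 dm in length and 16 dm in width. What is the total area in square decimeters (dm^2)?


Area = length x width
Area = 32 x 16 = 512 dm^2


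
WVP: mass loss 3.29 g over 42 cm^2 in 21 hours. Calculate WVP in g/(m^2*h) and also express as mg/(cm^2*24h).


WVP = 3.29 / (42 x 21) x 10000 = 37.30 g/(m^2*h)
Mass loss in mg = 3.29 x 1000 = 3290 mg
Per cm^2 per 24h in mg: 3290 x 24 / (42 x 21) = 78960 / 882 = 89.52 mg/(cm^2*24h)


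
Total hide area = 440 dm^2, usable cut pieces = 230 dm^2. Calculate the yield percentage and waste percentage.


Yield = 230 / 440 x 100 = 52.3%
Waste = 440 - 230 = 210 dm^2
Waste% = 100 - 52.3 = 47.7%


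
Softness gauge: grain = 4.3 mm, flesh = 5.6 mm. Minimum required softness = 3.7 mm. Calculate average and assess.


Average softness = 4.95 mm
Meets requirement: Yes

Average = (4.3 + 5.6) / 2 = 4.95 mm
Minimum = 3.7 mm
Meets requirement: Yes


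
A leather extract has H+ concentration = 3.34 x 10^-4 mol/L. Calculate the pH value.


pH = 3.48


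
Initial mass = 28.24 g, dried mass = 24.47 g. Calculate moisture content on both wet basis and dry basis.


Moisture lost = 28.24 - 24.47 = 3.77 g
Wet basis MC = 3.77 / 28.24 x 100 = 13.3%
Dry basis MC = 3.77 / 24.47 x 100 = 15.4%


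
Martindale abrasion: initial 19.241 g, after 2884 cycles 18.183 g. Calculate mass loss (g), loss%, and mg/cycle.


Mass loss = 1.058 g
Loss = 5.50%
Rate = 0.367 mg/cycle


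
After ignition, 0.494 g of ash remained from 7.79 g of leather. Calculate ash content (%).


Ash% = 0.494 / 7.79 x 100
Ash% = 6.34%


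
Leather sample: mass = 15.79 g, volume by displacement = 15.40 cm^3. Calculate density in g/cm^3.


Density = mass / volume
Density = 15.79 / 15.40 = 1.025 g/cm^3


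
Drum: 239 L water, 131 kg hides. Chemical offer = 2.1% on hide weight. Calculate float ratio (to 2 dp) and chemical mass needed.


Float ratio = 239 / 131 = 1.82
Chemical = 131 x 2.1 / 100 = 2.751 kg


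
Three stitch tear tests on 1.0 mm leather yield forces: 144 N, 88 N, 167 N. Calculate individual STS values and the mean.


STS1 = 144.0 N/mm
STS2 = 88.0 N/mm
STS3 = 167.0 N/mm
Mean = 133.0 N/mm


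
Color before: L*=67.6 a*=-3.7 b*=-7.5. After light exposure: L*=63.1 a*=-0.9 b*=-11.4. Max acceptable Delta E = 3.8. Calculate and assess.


Delta E = 6.58
Passes: No

dL = -4.5, da = 2.8, db = -3.9
dE = sqrt((-4.5)^2 + (2.8)^2 + (-3.9)^2) = 6.58
Max = 3.8
Passes: No


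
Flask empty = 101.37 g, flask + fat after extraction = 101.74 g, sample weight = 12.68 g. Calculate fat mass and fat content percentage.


Fat mass = 0.37 g
Fat content = 2.9%


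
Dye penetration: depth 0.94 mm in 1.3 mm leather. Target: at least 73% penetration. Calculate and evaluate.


Penetration = 72.3%
Meets target: No

Penetration = 0.94 / 1.3 x 100 = 72.3%
Target: 73%
Meets target: No


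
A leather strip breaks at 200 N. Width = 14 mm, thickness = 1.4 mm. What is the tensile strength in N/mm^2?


10.20 N/mm^2


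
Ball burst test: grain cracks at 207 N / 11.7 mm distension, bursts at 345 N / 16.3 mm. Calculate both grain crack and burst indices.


Crack index = 207 / 11.7 = 17.7 N/mm
Burst index = 345 / 16.3 = 21.2 N/mm


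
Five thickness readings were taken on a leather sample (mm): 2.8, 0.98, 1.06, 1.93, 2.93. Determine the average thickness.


Sum = 2.8 + 0.98 + 1.06 + 1.93 + 2.93 = 9.70
Average = 9.70 / 5 = 1.94 mm


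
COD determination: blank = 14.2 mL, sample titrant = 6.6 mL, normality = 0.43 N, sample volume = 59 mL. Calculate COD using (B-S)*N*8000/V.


COD = (14.2 - 6.6) x 0.43 x 8000 / 59
COD = 7.6 x 0.43 x 8000 / 59
COD = 443.1 mg/L


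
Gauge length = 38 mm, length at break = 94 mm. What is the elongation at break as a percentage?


Extension = 94 - 38 = 56 mm
Elongation = 56 / 38 x 100 = 147.4%


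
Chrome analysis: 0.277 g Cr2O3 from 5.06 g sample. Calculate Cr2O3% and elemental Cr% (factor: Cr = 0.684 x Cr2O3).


Cr2O3% = 0.277 / 5.06 x 100 = 5.47%
Cr% = 5.47 x 0.684 = 3.74%


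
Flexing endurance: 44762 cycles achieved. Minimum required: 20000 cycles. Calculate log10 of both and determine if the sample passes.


Achieved: log10 = 4.65
Required: log10 = 4.30
Passes: Yes

log10(44762) = 4.65
log10(20000) = 4.30
Passes: Yes


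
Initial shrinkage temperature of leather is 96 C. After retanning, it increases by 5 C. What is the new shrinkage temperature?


101 C


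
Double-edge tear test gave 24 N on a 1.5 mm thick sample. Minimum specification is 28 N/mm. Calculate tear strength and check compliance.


Tear strength = 16.0 N/mm
Compliant: No

Tear strength = 24 / 1.5 = 16.0 N/mm
Required minimum = 28 N/mm
Compliant: No


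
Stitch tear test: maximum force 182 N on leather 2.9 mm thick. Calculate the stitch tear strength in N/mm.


62.8 N/mm

Stitch tear strength = force / thickness
STS = 182 / 2.9 = 62.8 N/mm


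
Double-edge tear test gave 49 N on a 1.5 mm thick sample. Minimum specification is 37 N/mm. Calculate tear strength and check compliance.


Tear strength = 49 / 1.5 = 32.7 N/mm
Required minimum = 37 N/mm
Compliant: No


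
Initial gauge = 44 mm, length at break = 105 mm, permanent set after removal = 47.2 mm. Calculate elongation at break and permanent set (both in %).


Elongation at break = (105 - 44) / 44 x 100 = 138.6%
Permanent set = (47.2 - 44) / 44 x 100 = 7.3%


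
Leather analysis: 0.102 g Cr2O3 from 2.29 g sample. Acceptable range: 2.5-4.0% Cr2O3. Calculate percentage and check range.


Cr2O3 = 4.45%
Within range: No

Cr2O3% = 0.102 / 2.29 x 100 = 4.45%
Acceptable range: 2.5 to 4.0%
Within range: No


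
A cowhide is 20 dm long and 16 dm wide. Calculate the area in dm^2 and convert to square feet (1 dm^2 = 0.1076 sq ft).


320 dm^2
34.43 sq ft

Area = 20 x 16 = 320 dm^2
Conversion: 320 x 0.1076 = 34.43 sq ft


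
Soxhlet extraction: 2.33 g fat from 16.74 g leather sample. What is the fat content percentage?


Fat content = 2.33 / 16.74 x 100
Fat = 13.9%


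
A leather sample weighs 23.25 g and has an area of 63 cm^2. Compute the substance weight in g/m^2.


Substance weight = mass / area x 10000
SW = 23.25 / 63 x 10000
SW = 3690.5 g/m^2


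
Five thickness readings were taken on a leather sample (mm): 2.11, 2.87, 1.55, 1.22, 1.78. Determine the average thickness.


1.91 mm


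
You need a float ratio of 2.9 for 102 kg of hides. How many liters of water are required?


295.8 L

Water = hide weight x target ratio
Water = 102 x 2.9 = 295.8 L


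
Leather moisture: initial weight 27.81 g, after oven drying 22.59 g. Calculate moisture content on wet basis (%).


18.8%

Moisture = 27.81 - 22.59 = 5.22 g
MC = 5.22 / 27.81 x 100 = 18.8%


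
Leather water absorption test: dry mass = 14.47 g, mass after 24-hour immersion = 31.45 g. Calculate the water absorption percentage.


117.3%


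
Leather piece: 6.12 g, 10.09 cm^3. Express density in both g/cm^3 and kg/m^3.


0.607 g/cm^3
607 kg/m^3


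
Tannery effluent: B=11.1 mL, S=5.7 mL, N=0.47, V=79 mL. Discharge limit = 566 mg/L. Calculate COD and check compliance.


COD = (11.1 - 5.7) x 0.47 x 8000 / 79 = 257.0 mg/L
Limit: 566 mg/L
Compliant: Yes


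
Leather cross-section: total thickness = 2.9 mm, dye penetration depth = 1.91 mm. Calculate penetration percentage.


Penetration% = 1.91 / 2.9 x 100
Penetration = 65.9%


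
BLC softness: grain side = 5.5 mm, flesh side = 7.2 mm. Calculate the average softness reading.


6.35 mm

Average = (5.5 + 7.2) / 2
Average = 6.35 mm


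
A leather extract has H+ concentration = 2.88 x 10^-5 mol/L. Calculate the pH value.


pH = -log10[H+]
pH = -log10(2.88 x 10^-5) = 4.54


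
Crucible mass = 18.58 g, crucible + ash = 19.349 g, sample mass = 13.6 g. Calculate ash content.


Ash mass = 19.349 - 18.58 = 0.769 g
Ash% = 0.769 / 13.6 x 100 = 5.65%


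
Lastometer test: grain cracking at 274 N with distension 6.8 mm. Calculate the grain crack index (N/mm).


Grain crack index = force / distension
Index = 274 / 6.8 = 40.3 N/mm


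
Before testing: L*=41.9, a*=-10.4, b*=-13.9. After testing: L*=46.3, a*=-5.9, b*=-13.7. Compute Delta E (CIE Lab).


Delta E = 6.30

dL = 46.3 - 41.9 = 4.4
da = -5.9 - (-10.4) = 4.5
db = -13.7 - (-13.9) = 0.2
dE = sqrt((4.4)^2 + (4.5)^2 + (0.2)^2) = 6.30


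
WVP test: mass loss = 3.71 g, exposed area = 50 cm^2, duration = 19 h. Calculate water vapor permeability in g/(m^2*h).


39.05 g/(m^2*h)

WVP = mass_loss / (area x time) x 10000
WVP = 3.71 / (50 x 19) x 10000
WVP = 3.71 / 950 x 10000 = 39.05 g/(m^2*h)


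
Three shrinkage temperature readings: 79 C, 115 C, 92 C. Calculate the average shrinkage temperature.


95.3 C

Average = (79 + 115 + 92) / 3
Average = 286 / 3 = 95.3 C


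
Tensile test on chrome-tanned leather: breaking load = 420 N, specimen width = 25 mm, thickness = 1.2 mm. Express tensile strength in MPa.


Cross-section = 25 x 1.2 = 30.0 mm^2
TS = 420 / 30.0 = 14.00 MPa
(1 N/mm^2 = 1 MPa)


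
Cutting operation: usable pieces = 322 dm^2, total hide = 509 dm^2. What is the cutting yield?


Yield = usable / total x 100
Yield = 322 / 509 x 100 = 63.3%


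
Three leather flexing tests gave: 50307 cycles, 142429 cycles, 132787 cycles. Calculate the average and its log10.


Average = (50307 + 142429 + 132787) / 3 = 108508 cycles
log10(108508) = 5.04


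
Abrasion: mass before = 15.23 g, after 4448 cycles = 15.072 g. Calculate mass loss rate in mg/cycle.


Mass loss = 15.23 - 15.072 = 0.158 g
Rate = 0.158 / 4448 x 1000 = 0.036 mg/cycle


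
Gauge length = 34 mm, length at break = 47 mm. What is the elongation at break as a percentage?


Extension = 47 - 34 = 13 mm
Elongation = 13 / 34 x 100 = 38.2%


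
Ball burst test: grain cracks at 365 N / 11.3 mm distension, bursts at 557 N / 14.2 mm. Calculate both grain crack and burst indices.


Crack index = 32.3 N/mm
Burst index = 39.2 N/mm

Crack index = 365 / 11.3 = 32.3 N/mm
Burst index = 557 / 14.2 = 39.2 N/mm


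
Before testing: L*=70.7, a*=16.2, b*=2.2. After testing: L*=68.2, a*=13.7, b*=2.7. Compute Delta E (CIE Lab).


Delta E = 3.57

dL = 68.2 - 70.7 = -2.5
da = 13.7 - 16.2 = -2.5
db = 2.7 - 2.2 = 0.5
dE = sqrt((-2.5)^2 + (-2.5)^2 + (0.5)^2) = 3.57


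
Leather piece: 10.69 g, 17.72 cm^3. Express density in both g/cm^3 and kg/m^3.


0.603 g/cm^3
603 kg/m^3

Density = 10.69 / 17.72 = 0.603 g/cm^3
Convert: 0.603 x 1000 = 603 kg/m^3


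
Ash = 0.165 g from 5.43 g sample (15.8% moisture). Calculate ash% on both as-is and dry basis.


As-is ash = 3.04%
Dry-basis ash = 3.61%

As-is ash% = 0.165 / 5.43 x 100 = 3.04%
Dry mass = 5.43 x (100 - 15.8) / 100 = 4.57206 g
Dry-basis ash% = 0.165 / 4.57206 x 100 = 3.61%


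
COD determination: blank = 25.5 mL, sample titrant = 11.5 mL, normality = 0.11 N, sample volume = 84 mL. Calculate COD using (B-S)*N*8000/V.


COD = (25.5 - 11.5) x 0.11 x 8000 / 84
COD = 14.0 x 0.11 x 8000 / 84
COD = 146.7 mg/L


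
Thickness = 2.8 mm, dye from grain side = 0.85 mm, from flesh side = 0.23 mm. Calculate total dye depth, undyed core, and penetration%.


Total dyed = 1.08 mm
Undyed core = 1.72 mm
Penetration = 38.6%

Total dyed = 0.85 + 0.23 = 1.08 mm
Undyed core = 2.8 - 1.08 = 1.72 mm
Penetration = 1.08 / 2.8 x 100 = 38.6%


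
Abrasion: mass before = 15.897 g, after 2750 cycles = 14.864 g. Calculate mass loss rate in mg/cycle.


0.376 mg/cycle


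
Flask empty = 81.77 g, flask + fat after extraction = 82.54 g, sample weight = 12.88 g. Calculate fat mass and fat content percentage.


Fat mass = 82.54 - 81.77 = 0.77 g
Fat% = 0.77 / 12.88 x 100 = 6.0%


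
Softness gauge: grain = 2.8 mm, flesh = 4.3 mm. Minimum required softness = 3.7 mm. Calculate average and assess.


Average softness = 3.55 mm
Meets requirement: No

Average = (2.8 + 4.3) / 2 = 3.55 mm
Minimum = 3.7 mm
Meets requirement: No


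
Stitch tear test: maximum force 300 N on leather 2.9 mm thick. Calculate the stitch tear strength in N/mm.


103.4 N/mm

Stitch tear strength = force / thickness
STS = 300 / 2.9 = 103.4 N/mm


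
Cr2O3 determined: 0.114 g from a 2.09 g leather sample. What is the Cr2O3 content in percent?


5.45%

Cr2O3% = 0.114 / 2.09 x 100
Cr2O3% = 5.45%


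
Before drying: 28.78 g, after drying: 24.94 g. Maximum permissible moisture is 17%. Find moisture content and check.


Moisture content = 13.3%
Acceptable: Yes

MC = (28.78 - 24.94) / 28.78 x 100 = 13.3%
Maximum: 17%
Acceptable: Yes


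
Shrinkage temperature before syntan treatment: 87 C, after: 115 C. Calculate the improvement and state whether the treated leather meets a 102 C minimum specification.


Improvement = 28 C
Meets 102 C spec: Yes

Improvement = 115 - 87 = 28 C
Spec check: 115 C >= 102 C? Yes


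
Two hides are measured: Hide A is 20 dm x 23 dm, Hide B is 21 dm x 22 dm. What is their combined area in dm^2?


922 dm^2


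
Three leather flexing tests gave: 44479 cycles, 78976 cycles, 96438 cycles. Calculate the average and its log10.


Average = 73298 cycles
log10 = 4.87


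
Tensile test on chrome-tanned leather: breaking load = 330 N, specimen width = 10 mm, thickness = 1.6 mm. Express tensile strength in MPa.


Cross-section = 10 x 1.6 = 16.0 mm^2
TS = 330 / 16.0 = 20.63 MPa
(1 N/mm^2 = 1 MPa)


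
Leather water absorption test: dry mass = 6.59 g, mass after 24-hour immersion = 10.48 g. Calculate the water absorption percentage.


59.0%

Water absorbed = 10.48 - 6.59 = 3.89 g
WA% = 3.89 / 6.59 x 100 = 59.0%


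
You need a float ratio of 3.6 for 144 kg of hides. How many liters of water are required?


518.4 L

Water = hide weight x target ratio
Water = 144 x 3.6 = 518.4 L


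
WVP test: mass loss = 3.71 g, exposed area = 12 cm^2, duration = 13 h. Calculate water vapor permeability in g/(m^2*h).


237.82 g/(m^2*h)


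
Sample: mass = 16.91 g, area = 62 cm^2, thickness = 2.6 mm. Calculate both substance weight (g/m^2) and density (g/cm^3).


SW = 16.91 / 62 x 10000 = 2727.4 g/m^2
Volume = 62 x 2.6 / 10 = 16.12 cm^3
Density = 16.91 / 16.12 = 1.049 g/cm^3


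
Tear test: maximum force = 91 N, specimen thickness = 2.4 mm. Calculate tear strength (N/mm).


37.9 N/mm

Tear strength = force / thickness
Tear = 91 / 2.4 = 37.9 N/mm


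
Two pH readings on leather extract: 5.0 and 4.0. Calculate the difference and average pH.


Difference = |5.0 - 4.0| = 1.0
Average = (5.0 + 4.0) / 2 = 4.50


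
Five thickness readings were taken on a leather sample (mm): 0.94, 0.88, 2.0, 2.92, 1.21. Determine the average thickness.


Sum = 0.94 + 0.88 + 2.0 + 2.92 + 1.21 = 7.95
Average = 7.95 / 5 = 1.59 mm


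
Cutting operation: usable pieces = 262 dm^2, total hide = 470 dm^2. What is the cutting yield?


Yield = usable / total x 100
Yield = 262 / 470 x 100 = 55.7%


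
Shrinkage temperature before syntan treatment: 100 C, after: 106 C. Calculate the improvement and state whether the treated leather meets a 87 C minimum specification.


Improvement = 106 - 100 = 6 C
Spec check: 106 C >= 87 C? Yes


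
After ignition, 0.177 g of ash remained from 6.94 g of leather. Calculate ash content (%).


Ash% = 0.177 / 6.94 x 100
Ash% = 2.55%


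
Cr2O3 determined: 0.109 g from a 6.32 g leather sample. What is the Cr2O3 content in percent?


Cr2O3% = 0.109 / 6.32 x 100
Cr2O3% = 1.72%


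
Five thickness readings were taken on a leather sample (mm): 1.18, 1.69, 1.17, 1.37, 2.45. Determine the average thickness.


1.57 mm

Sum = 1.18 + 1.69 + 1.17 + 1.37 + 2.45 = 7.86
Average = 7.86 / 5 = 1.57 mm


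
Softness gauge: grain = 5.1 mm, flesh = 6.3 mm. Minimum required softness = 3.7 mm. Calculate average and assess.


Average = (5.1 + 6.3) / 2 = 5.70 mm
Minimum = 3.7 mm
Meets requirement: Yes


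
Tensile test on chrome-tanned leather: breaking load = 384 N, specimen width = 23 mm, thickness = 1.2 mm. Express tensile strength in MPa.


13.91 MPa


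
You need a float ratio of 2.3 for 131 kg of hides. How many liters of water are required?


Water = hide weight x target ratio
Water = 131 x 2.3 = 301.3 L


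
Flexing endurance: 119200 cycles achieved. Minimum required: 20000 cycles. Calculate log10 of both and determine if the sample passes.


log10(119200) = 5.08
log10(20000) = 4.30
Passes: Yes


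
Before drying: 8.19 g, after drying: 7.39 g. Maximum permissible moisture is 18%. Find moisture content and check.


MC = (8.19 - 7.39) / 8.19 x 100 = 9.8%
Maximum: 18%
Acceptable: Yes


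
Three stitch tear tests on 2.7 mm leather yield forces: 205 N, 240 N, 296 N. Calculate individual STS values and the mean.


STS1 = 75.9 N/mm
STS2 = 88.9 N/mm
STS3 = 109.6 N/mm
Mean = 91.5 N/mm


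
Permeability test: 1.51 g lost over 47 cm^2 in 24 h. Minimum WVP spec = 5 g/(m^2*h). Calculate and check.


WVP = 13.39 g/(m^2*h)
Meets specification: Yes

WVP = 1.51 / (47 x 24) x 10000 = 13.39 g/(m^2*h)
Minimum: 5 g/(m^2*h)
Meets spec: Yes


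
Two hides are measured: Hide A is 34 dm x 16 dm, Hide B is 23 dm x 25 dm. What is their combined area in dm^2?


1119 dm^2

Hide A area = 34 x 16 = 544 dm^2
Hide B area = 23 x 25 = 575 dm^2
Total = 544 + 575 = 1119 dm^2


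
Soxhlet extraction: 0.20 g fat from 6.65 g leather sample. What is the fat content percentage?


3.0%

Fat content = 0.20 / 6.65 x 100
Fat = 3.0%


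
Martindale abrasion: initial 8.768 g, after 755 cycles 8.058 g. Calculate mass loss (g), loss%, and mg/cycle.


Loss = 8.768 - 8.058 = 0.710 g
Loss% = 0.710 / 8.768 x 100 = 8.10%
Rate = 0.710 / 755 x 1000 = 0.940 mg/cycle


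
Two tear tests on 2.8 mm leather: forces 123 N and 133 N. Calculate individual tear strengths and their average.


Tear 1 = 43.9 N/mm
Tear 2 = 47.5 N/mm
Average = 45.7 N/mm


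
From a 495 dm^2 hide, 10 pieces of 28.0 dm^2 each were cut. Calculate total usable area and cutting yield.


Total usable = 10 x 28.0 = 280.0 dm^2
Yield = 280.0 / 495 x 100 = 56.6%


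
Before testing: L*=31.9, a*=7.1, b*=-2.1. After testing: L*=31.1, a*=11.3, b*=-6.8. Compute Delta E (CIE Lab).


dL = 31.1 - 31.9 = -0.8
da = 11.3 - 7.1 = 4.2
db = -6.8 - (-2.1) = -4.7
dE = sqrt((-0.8)^2 + (4.2)^2 + (-4.7)^2) = 6.35


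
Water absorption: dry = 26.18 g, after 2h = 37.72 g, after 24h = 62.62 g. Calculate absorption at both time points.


WA (2h) = (37.72 - 26.18) / 26.18 x 100 = 44.1%
WA (24h) = (62.62 - 26.18) / 26.18 x 100 = 139.2%


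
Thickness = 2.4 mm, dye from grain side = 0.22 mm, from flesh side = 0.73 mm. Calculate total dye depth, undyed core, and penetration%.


Total dyed = 0.95 mm
Undyed core = 1.45 mm
Penetration = 39.6%

Total dyed = 0.22 + 0.73 = 0.95 mm
Undyed core = 2.4 - 0.95 = 1.45 mm
Penetration = 0.95 / 2.4 x 100 = 39.6%


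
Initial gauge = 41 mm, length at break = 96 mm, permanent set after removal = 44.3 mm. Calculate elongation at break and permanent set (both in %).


Elongation at break = 134.1%
Permanent set = 8.0%

Elongation at break = (96 - 41) / 41 x 100 = 134.1%
Permanent set = (44.3 - 41) / 41 x 100 = 8.0%


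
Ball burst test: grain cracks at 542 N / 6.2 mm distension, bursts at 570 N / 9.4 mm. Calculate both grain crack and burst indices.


Crack index = 542 / 6.2 = 87.4 N/mm
Burst index = 570 / 9.4 = 60.6 N/mm


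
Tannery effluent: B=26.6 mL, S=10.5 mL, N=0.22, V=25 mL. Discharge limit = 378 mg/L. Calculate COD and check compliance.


COD = 1133.4 mg/L
Compliant: No


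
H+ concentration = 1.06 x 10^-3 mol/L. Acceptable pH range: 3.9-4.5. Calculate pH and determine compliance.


pH = 2.97
Compliant: No

pH = -log10(1.06 x 10^-3) = 2.97
Range: 3.9 to 4.5
Compliant: No


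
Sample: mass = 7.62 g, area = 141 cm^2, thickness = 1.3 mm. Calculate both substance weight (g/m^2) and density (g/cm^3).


Substance weight = 540.4 g/m^2
Density = 0.416 g/cm^3


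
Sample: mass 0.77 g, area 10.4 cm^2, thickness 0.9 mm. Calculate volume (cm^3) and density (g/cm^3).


Volume = 0.936 cm^3
Density = 0.823 g/cm^3

Thickness in cm = 0.9 / 10 = 0.09 cm
Volume = 10.4 x 0.09 = 0.936 cm^3
Density = 0.77 / 0.936 = 0.823 g/cm^3


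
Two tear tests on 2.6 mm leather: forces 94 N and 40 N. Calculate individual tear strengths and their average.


Tear 1 = 36.2 N/mm
Tear 2 = 15.4 N/mm
Average = 25.8 N/mm

Tear 1 = 94 / 2.6 = 36.2 N/mm
Tear 2 = 40 / 2.6 = 15.4 N/mm
Average = (36.2 + 15.4) / 2 = 25.8 N/mm


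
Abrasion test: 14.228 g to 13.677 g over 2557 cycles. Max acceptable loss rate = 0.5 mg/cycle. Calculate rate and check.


Loss = 14.228 - 13.677 = 0.551 g
Rate = 0.551 g / 2557 cycles x 1000 = 0.215 mg/cycle
Max = 0.5 mg/cycle
Passes: Yes


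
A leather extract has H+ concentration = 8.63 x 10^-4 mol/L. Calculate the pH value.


pH = -log10[H+]
pH = -log10(8.63 x 10^-4) = 3.06


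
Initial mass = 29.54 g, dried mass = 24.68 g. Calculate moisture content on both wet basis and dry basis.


Wet basis = 16.5%
Dry basis = 19.7%


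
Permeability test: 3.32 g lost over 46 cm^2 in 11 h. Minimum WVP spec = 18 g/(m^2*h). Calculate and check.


WVP = 65.61 g/(m^2*h)
Meets specification: Yes


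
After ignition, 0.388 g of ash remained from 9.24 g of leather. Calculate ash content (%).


Ash% = 0.388 / 9.24 x 100
Ash% = 4.20%


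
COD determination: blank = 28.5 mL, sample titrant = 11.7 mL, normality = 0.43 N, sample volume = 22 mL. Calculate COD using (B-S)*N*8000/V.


2626.9 mg/L


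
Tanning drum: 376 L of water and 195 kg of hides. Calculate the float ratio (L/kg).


1.9

Float ratio = water / hide weight
Ratio = 376 / 195 = 1.9


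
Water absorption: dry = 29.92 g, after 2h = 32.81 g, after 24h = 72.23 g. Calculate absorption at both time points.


WA (2h) = (32.81 - 29.92) / 29.92 x 100 = 9.7%
WA (24h) = (72.23 - 29.92) / 29.92 x 100 = 141.4%


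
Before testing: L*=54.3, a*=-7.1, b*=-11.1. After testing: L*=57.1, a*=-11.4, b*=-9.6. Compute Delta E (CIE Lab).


Delta E = 5.35


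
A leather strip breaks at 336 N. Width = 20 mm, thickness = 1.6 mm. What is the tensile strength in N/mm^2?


10.50 N/mm^2


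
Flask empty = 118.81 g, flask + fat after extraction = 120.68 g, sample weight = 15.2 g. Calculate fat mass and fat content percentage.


Fat mass = 1.87 g
Fat content = 12.3%

Fat mass = 120.68 - 118.81 = 1.87 g
Fat% = 1.87 / 15.2 x 100 = 12.3%


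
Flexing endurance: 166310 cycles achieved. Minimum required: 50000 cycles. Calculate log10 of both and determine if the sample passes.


Achieved: log10 = 5.22
Required: log10 = 4.70
Passes: Yes

log10(166310) = 5.22
log10(50000) = 4.70
Passes: Yes


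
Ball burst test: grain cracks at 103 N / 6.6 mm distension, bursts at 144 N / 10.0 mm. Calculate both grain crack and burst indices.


Crack index = 15.6 N/mm
Burst index = 14.4 N/mm

Crack index = 103 / 6.6 = 15.6 N/mm
Burst index = 144 / 10.0 = 14.4 N/mm


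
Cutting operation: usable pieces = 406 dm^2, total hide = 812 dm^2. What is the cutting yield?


Yield = usable / total x 100
Yield = 406 / 812 x 100 = 50.0%


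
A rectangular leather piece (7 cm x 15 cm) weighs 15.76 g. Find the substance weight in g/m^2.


1501.0 g/m^2


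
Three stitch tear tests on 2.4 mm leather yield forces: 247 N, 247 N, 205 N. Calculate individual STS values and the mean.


STS1 = 247 / 2.4 = 102.9 N/mm
STS2 = 247 / 2.4 = 102.9 N/mm
STS3 = 205 / 2.4 = 85.4 N/mm
Mean = (102.9 + 102.9 + 85.4) / 3 = 97.1 N/mm


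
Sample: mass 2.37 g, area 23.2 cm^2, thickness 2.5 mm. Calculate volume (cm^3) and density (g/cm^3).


Volume = 5.800 cm^3
Density = 0.409 g/cm^3

Thickness in cm = 2.5 / 10 = 0.25 cm
Volume = 23.2 x 0.25 = 5.800 cm^3
Density = 2.37 / 5.800 = 0.409 g/cm^3


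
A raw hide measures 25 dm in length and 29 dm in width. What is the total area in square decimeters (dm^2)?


725 dm^2

Area = length x width
Area = 25 x 29 = 725 dm^2


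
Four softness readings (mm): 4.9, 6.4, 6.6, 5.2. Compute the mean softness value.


5.78 mm


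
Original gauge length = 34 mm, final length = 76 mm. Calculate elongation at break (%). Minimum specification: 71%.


Extension = 76 - 34 = 42 mm
Elongation = 42 / 34 x 100 = 123.5%
Minimum required: 71%
Meets specification: Yes


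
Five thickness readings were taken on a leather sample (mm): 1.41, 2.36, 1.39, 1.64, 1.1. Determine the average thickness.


Sum = 1.41 + 2.36 + 1.39 + 1.64 + 1.1 = 7.90
Average = 7.90 / 5 = 1.58 mm


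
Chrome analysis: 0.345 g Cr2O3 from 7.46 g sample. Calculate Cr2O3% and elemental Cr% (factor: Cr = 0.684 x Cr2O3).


Cr2O3% = 0.345 / 7.46 x 100 = 4.62%
Cr% = 4.62 x 0.684 = 3.16%


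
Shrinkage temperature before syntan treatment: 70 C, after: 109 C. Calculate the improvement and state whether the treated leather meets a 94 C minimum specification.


Improvement = 109 - 70 = 39 C
Spec check: 109 C >= 94 C? Yes


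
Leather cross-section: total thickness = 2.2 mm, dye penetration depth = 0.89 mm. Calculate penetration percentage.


Penetration% = 0.89 / 2.2 x 100
Penetration = 40.5%


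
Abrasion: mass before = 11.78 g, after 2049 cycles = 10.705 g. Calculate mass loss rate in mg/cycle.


0.525 mg/cycle


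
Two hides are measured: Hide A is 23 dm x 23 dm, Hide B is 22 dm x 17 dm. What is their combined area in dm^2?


903 dm^2


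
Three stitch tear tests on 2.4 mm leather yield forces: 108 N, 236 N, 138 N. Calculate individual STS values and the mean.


STS1 = 45.0 N/mm
STS2 = 98.3 N/mm
STS3 = 57.5 N/mm
Mean = 66.9 N/mm

STS1 = 108 / 2.4 = 45.0 N/mm
STS2 = 236 / 2.4 = 98.3 N/mm
STS3 = 138 / 2.4 = 57.5 N/mm
Mean = (45.0 + 98.3 + 57.5) / 3 = 66.9 N/mm


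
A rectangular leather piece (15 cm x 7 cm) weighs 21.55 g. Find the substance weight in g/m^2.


Area = 15 x 7 = 105 cm^2
SW = 21.55 / 105 x 10000 = 2052.4 g/m^2


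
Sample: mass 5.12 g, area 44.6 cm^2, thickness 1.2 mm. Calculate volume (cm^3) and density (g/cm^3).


Volume = 5.352 cm^3
Density = 0.957 g/cm^3

Thickness in cm = 1.2 / 10 = 0.12 cm
Volume = 44.6 x 0.12 = 5.352 cm^3
Density = 5.12 / 5.352 = 0.957 g/cm^3


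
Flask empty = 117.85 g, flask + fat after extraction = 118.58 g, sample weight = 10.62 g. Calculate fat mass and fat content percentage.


Fat mass = 0.73 g
Fat content = 6.9%

Fat mass = 118.58 - 117.85 = 0.73 g
Fat% = 0.73 / 10.62 x 100 = 6.9%


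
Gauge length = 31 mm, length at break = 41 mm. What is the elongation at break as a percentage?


Extension = 41 - 31 = 10 mm
Elongation = 10 / 31 x 100 = 32.3%


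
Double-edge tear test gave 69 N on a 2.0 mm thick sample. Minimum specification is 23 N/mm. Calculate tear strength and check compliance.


Tear strength = 34.5 N/mm
Compliant: Yes

Tear strength = 69 / 2.0 = 34.5 N/mm
Required minimum = 23 N/mm
Compliant: Yes


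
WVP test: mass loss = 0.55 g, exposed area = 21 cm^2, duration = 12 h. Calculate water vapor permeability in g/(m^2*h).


21.83 g/(m^2*h)

WVP = mass_loss / (area x time) x 10000
WVP = 0.55 / (21 x 12) x 10000
WVP = 0.55 / 252 x 10000 = 21.83 g/(m^2*h)


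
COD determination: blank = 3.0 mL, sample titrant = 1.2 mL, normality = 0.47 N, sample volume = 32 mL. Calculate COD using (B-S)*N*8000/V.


COD = (3.0 - 1.2) x 0.47 x 8000 / 32
COD = 1.8 x 0.47 x 8000 / 32
COD = 211.5 mg/L


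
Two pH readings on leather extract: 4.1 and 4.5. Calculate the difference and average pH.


Difference = 0.4
Average pH = 4.30

Difference = |4.1 - 4.5| = 0.4
Average = (4.1 + 4.5) / 2 = 4.30


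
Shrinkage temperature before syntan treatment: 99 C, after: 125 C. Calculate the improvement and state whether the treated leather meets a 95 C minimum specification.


Improvement = 26 C
Meets 95 C spec: Yes


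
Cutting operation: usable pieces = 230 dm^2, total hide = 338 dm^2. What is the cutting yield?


Yield = usable / total x 100
Yield = 230 / 338 x 100 = 68.0%


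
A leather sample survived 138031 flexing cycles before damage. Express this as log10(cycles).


log10(138031) = 5.14


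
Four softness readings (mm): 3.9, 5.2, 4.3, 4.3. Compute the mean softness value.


4.43 mm


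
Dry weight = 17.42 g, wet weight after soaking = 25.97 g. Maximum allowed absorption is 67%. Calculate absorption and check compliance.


Absorption = 49.1%
Compliant: Yes


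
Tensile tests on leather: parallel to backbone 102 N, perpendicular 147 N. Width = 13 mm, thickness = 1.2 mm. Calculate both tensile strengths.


Parallel = 6.54 N/mm^2
Perpendicular = 9.42 N/mm^2

Area = 13 x 1.2 = 15.6 mm^2
TS (parallel) = 102 / 15.6 = 6.54 N/mm^2
TS (perpendicular) = 147 / 15.6 = 9.42 N/mm^2


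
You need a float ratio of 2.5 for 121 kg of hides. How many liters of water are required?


Water = hide weight x target ratio
Water = 121 x 2.5 = 302.5 L


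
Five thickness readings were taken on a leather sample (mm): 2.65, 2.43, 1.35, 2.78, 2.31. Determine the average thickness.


2.30 mm

Sum = 2.65 + 2.43 + 1.35 + 2.78 + 2.31 = 11.52
Average = 11.52 / 5 = 2.30 mm


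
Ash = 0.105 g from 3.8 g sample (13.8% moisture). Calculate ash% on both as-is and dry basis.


As-is ash = 2.76%
Dry-basis ash = 3.21%

As-is ash% = 0.105 / 3.8 x 100 = 2.76%
Dry mass = 3.8 x (100 - 13.8) / 100 = 3.2756 g
Dry-basis ash% = 0.105 / 3.2756 x 100 = 3.21%


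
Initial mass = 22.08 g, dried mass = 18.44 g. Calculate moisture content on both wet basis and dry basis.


Wet basis = 16.5%
Dry basis = 19.7%


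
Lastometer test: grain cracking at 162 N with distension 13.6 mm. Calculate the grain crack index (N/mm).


Grain crack index = force / distension
Index = 162 / 13.6 = 11.9 N/mm


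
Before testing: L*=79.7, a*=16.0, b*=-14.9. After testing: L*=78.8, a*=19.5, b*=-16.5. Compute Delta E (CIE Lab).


Delta E = 3.95


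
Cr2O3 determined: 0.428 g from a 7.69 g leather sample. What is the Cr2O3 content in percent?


5.57%

Cr2O3% = 0.428 / 7.69 x 100
Cr2O3% = 5.57%


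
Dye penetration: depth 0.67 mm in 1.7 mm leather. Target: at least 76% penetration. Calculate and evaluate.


Penetration = 0.67 / 1.7 x 100 = 39.4%
Target: 76%
Meets target: No


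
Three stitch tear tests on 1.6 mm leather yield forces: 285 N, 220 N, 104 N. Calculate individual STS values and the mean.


STS1 = 178.1 N/mm
STS2 = 137.5 N/mm
STS3 = 65.0 N/mm
Mean = 126.9 N/mm

STS1 = 285 / 1.6 = 178.1 N/mm
STS2 = 220 / 1.6 = 137.5 N/mm
STS3 = 104 / 1.6 = 65.0 N/mm
Mean = (178.1 + 137.5 + 65.0) / 3 = 126.9 N/mm


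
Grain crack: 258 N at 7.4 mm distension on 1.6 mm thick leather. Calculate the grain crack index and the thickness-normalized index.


Crack index = 34.9 N/mm
Normalized index = 21.8 N/mm per mm


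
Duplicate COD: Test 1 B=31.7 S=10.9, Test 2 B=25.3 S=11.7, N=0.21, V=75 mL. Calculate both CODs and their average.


COD1 = (31.7 - 10.9) x 0.21 x 8000 / 75 = 465.9 mg/L
COD2 = (25.3 - 11.7) x 0.21 x 8000 / 75 = 304.6 mg/L
Average = (465.9 + 304.6) / 2 = 385.3 mg/L


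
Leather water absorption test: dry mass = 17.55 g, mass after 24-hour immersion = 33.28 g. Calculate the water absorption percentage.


Water absorbed = 33.28 - 17.55 = 15.73 g
WA% = 15.73 / 17.55 x 100 = 89.6%


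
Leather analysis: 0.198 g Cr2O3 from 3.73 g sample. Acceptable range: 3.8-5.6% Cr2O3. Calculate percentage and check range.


Cr2O3 = 5.31%
Within range: Yes


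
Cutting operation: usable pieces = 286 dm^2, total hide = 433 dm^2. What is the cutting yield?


Yield = usable / total x 100
Yield = 286 / 433 x 100 = 66.1%


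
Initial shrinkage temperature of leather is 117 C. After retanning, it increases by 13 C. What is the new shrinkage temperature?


130 C

New Ts = 117 + 13 = 130 C


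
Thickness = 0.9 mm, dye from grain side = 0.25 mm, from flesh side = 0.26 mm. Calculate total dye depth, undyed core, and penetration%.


Total dyed = 0.51 mm
Undyed core = 0.39 mm
Penetration = 56.7%

Total dyed = 0.25 + 0.26 = 0.51 mm
Undyed core = 0.9 - 0.51 = 0.39 mm
Penetration = 0.51 / 0.9 x 100 = 56.7%


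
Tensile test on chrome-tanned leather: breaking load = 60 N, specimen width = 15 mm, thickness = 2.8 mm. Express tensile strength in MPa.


Cross-section = 15 x 2.8 = 42.0 mm^2
TS = 60 / 42.0 = 1.43 MPa
(1 N/mm^2 = 1 MPa)


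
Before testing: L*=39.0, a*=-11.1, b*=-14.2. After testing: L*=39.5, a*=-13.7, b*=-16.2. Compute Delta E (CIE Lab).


dL = 39.5 - 39.0 = 0.5
da = -13.7 - (-11.1) = -2.6
db = -16.2 - (-14.2) = -2.0
dE = sqrt((0.5)^2 + (-2.6)^2 + (-2.0)^2) = 3.32


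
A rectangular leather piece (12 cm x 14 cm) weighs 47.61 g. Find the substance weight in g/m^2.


2833.9 g/m^2

Area = 12 x 14 = 168 cm^2
SW = 47.61 / 168 x 10000 = 2833.9 g/m^2


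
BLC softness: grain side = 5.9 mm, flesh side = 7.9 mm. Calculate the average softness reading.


6.90 mm

Average = (5.9 + 7.9) / 2
Average = 6.90 mm


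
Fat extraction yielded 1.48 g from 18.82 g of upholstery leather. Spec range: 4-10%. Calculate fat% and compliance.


Fat content = 7.9%
Compliant: Yes

Fat% = 1.48 / 18.82 x 100 = 7.9%
Spec range: 4-10%
Compliant: Yes


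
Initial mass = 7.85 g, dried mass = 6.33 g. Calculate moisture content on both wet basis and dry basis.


Wet basis = 19.4%
Dry basis = 24.0%


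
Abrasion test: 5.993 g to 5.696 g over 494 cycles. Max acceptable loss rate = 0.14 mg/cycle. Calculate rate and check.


Rate = 0.601 mg/cycle
Passes: No


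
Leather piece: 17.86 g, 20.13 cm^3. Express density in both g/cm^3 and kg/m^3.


Density = 17.86 / 20.13 = 0.887 g/cm^3
Convert: 0.887 x 1000 = 887 kg/m^3


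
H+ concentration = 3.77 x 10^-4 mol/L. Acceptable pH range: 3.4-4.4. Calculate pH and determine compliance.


pH = 3.42
Compliant: Yes

pH = -log10(3.77 x 10^-4) = 3.42
Range: 3.4 to 4.4
Compliant: Yes


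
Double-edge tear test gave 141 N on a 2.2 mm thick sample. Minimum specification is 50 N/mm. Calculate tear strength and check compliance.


Tear strength = 64.1 N/mm
Compliant: Yes


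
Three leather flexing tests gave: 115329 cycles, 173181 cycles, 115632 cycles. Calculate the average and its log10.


Average = 134714 cycles
log10 = 5.13


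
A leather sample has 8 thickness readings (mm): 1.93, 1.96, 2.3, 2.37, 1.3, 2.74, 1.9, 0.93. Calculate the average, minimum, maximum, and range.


Average = 1.93 mm
Min = 0.93 mm
Max = 2.74 mm
Range = 1.81 mm

Sum = 15.43
Average = 15.43 / 8 = 1.93 mm
Minimum = 0.93 mm
Maximum = 2.74 mm
Range = 2.74 - 0.93 = 1.81 mm


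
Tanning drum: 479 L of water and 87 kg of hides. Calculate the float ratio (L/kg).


Float ratio = water / hide weight
Ratio = 479 / 87 = 5.5


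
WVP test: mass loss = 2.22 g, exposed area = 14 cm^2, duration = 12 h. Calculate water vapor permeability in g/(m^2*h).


WVP = mass_loss / (area x time) x 10000
WVP = 2.22 / (14 x 12) x 10000
WVP = 2.22 / 168 x 10000 = 132.14 g/(m^2*h)


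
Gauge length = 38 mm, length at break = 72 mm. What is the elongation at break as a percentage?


Extension = 72 - 38 = 34 mm
Elongation = 34 / 38 x 100 = 89.5%


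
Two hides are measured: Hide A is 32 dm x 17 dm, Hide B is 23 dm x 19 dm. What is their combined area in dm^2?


Hide A area = 32 x 17 = 544 dm^2
Hide B area = 23 x 19 = 437 dm^2
Total = 544 + 437 = 981 dm^2


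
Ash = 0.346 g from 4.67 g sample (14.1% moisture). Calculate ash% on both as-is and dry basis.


As-is ash = 7.41%
Dry-basis ash = 8.63%


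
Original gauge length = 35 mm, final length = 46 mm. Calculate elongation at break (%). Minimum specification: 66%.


Extension = 46 - 35 = 11 mm
Elongation = 11 / 35 x 100 = 31.4%
Minimum required: 66%
Meets specification: No


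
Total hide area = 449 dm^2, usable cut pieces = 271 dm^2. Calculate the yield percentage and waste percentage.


Yield = 271 / 449 x 100 = 60.4%
Waste = 449 - 271 = 178 dm^2
Waste% = 100 - 60.4 = 39.6%


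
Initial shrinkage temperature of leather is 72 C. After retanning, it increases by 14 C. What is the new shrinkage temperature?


86 C

New Ts = 72 + 14 = 86 C
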